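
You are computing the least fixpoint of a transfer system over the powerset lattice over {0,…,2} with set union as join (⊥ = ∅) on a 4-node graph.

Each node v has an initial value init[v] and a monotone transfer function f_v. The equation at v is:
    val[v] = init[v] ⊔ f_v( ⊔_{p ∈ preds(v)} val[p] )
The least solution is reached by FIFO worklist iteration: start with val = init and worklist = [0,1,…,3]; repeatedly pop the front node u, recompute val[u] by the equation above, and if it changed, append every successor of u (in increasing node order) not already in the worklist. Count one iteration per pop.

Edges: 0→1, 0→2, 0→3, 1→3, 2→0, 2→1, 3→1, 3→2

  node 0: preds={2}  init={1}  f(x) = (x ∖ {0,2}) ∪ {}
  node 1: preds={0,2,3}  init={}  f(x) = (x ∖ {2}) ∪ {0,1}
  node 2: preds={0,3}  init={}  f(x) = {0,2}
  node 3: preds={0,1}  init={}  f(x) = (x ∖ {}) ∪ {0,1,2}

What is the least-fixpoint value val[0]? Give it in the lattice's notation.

{1}

Worklist (7 pops):
  #1 pop 0: in={} → {1} (no change)
  #2 pop 1: in={1} → {0,1} (was {}); enqueue []
  #3 pop 2: in={1} → {0,2} (was {}); enqueue [0,1]
  #4 pop 3: in={0,1} → {0,1,2} (was {}); enqueue [2]
  #5 pop 0: in={0,2} → {1} (no change)
  #6 pop 1: in={0,1,2} → {0,1} (no change)
  #7 pop 2: in={0,1,2} → {0,2} (no change)

Fixpoint:
  val[0] = {1}
  val[1] = {0,1}
  val[2] = {0,2}
  val[3] = {0,1,2}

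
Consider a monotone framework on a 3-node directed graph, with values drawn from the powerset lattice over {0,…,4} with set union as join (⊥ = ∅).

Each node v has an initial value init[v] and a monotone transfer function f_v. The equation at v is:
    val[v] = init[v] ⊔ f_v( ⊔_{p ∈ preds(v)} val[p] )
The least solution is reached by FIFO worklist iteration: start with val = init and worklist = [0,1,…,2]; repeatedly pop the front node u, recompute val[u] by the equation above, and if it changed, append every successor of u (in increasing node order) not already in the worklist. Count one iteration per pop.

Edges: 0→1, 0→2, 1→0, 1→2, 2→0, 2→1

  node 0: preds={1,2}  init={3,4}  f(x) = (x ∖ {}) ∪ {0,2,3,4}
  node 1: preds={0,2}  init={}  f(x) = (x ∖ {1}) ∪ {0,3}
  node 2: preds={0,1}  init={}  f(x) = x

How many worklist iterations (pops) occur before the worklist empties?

5

Iteration log — 5 steps:
  step 1. node 0  ⊔preds={}  new={0,2,3,4}  old={3,4}  +wl: 
  step 2. node 1  ⊔preds={0,2,3,4}  new={0,2,3,4}  old={}  +wl: 0
  step 3. node 2  ⊔preds={0,2,3,4}  new={0,2,3,4}  old={}  +wl: 1
  step 4. node 0  ⊔preds={0,2,3,4}  new={0,2,3,4}  stable
  step 5. node 1  ⊔preds={0,2,3,4}  new={0,2,3,4}  stable

Least fixpoint reached:
  node 0: {0,2,3,4}
  node 1: {0,2,3,4}
  node 2: {0,2,3,4}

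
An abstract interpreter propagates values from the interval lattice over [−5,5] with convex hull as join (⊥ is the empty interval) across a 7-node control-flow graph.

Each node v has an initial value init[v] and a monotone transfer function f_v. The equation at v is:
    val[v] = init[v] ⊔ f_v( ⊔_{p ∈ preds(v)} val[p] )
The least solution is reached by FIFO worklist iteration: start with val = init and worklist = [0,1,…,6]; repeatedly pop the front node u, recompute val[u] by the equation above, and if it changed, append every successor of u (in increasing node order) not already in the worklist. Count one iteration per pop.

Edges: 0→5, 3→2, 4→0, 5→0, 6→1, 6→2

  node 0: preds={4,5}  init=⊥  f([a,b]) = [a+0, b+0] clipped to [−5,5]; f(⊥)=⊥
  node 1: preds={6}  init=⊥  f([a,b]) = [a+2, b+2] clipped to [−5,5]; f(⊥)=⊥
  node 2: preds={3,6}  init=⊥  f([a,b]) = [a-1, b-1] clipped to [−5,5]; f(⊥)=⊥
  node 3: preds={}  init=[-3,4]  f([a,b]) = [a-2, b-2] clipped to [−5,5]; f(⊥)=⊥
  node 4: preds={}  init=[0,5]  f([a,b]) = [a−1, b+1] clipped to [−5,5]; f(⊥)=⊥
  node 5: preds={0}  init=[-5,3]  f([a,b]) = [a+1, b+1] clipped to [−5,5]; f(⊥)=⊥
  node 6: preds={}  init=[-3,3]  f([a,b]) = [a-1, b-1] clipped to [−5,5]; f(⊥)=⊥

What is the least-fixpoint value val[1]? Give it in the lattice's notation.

[-1,5]

Iteration log — 8 steps:
  step 1. node 0  ⊔preds=[-5,5]  new=[-5,5]  old=⊥  +wl: 
  step 2. node 1  ⊔preds=[-3,3]  new=[-1,5]  old=⊥  +wl: 
  step 3. node 2  ⊔preds=[-3,4]  new=[-4,3]  old=⊥  +wl: 
  step 4. node 3  ⊔preds=⊥  new=[-3,4]  stable
  step 5. node 4  ⊔preds=⊥  new=[0,5]  stable
  step 6. node 5  ⊔preds=[-5,5]  new=[-5,5]  old=[-5,3]  +wl: 0
  step 7. node 6  ⊔preds=⊥  new=[-3,3]  stable
  step 8. node 0  ⊔preds=[-5,5]  new=[-5,5]  stable

Least fixpoint reached:
  node 0: [-5,5]
  node 1: [-1,5]
  node 2: [-4,3]
  node 3: [-3,4]
  node 4: [0,5]
  node 5: [-5,5]
  node 6: [-3,3]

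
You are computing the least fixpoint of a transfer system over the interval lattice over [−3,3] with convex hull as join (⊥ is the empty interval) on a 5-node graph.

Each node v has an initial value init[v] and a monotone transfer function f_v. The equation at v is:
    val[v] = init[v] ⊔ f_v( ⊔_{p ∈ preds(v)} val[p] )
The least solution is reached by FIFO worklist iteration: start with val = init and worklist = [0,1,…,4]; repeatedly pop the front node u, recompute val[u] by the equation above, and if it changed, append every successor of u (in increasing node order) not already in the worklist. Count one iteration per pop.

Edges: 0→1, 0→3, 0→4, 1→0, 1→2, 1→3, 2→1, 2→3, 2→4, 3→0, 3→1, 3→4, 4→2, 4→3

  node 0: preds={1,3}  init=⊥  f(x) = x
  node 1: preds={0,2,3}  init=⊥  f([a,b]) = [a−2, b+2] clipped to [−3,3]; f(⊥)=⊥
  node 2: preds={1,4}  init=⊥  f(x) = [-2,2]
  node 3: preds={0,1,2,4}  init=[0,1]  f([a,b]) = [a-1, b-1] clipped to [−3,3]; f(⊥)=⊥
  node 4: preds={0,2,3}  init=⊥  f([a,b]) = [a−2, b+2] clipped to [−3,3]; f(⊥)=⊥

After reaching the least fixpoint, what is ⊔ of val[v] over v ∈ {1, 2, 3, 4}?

Iteration log — 11 steps:
  step 1. node 0  ⊔preds=[0,1]  new=[0,1]  old=⊥  +wl: 
  step 2. node 1  ⊔preds=[0,1]  new=[-2,3]  old=⊥  +wl: 0
  step 3. node 2  ⊔preds=[-2,3]  new=[-2,2]  old=⊥  +wl: 1
  step 4. node 3  ⊔preds=[-2,3]  new=[-3,2]  old=[0,1]  +wl: 
  step 5. node 4  ⊔preds=[-3,2]  new=[-3,3]  old=⊥  +wl: 2,3
  step 6. node 0  ⊔preds=[-3,3]  new=[-3,3]  old=[0,1]  +wl: 4
  step 7. node 1  ⊔preds=[-3,3]  new=[-3,3]  old=[-2,3]  +wl: 0
  step 8. node 2  ⊔preds=[-3,3]  new=[-2,2]  stable
  step 9. node 3  ⊔preds=[-3,3]  new=[-3,2]  stable
  step 10. node 4  ⊔preds=[-3,3]  new=[-3,3]  stable
  step 11. node 0  ⊔preds=[-3,3]  new=[-3,3]  stable

Least fixpoint reached:
  node 0: [-3,3]
  node 1: [-3,3]
  node 2: [-2,2]
  node 3: [-3,2]
  node 4: [-3,3]

[-3,3]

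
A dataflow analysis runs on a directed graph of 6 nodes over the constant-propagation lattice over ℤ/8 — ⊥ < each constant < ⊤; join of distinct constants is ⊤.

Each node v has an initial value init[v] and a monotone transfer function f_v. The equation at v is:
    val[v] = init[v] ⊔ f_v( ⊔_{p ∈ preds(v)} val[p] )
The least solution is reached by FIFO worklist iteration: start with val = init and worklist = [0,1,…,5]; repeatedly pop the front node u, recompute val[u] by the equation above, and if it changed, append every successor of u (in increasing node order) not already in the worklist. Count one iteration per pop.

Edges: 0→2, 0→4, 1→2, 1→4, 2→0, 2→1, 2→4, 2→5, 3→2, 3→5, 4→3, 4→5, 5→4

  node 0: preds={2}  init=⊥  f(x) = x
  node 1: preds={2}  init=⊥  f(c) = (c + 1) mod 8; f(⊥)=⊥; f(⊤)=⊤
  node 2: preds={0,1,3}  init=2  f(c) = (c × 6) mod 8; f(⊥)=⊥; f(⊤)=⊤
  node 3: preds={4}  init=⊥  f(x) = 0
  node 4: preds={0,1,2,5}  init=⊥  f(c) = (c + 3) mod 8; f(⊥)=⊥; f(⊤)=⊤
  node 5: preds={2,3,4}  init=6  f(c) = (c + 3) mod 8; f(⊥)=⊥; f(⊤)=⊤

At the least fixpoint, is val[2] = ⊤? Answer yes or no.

yes

Iteration log — 11 steps:
  step 1. node 0  ⊔preds=2  new=2  old=⊥  +wl: 
  step 2. node 1  ⊔preds=2  new=3  old=⊥  +wl: 
  step 3. node 2  ⊔preds=⊤  new=⊤  old=2  +wl: 0,1
  step 4. node 3  ⊔preds=⊥  new=0  old=⊥  +wl: 2
  step 5. node 4  ⊔preds=⊤  new=⊤  old=⊥  +wl: 3
  step 6. node 5  ⊔preds=⊤  new=⊤  old=6  +wl: 4
  step 7. node 0  ⊔preds=⊤  new=⊤  old=2  +wl: 
  step 8. node 1  ⊔preds=⊤  new=⊤  old=3  +wl: 
  step 9. node 2  ⊔preds=⊤  new=⊤  stable
  step 10. node 3  ⊔preds=⊤  new=0  stable
  step 11. node 4  ⊔preds=⊤  new=⊤  stable

Least fixpoint reached:
  node 0: ⊤
  node 1: ⊤
  node 2: ⊤
  node 3: 0
  node 4: ⊤
  node 5: ⊤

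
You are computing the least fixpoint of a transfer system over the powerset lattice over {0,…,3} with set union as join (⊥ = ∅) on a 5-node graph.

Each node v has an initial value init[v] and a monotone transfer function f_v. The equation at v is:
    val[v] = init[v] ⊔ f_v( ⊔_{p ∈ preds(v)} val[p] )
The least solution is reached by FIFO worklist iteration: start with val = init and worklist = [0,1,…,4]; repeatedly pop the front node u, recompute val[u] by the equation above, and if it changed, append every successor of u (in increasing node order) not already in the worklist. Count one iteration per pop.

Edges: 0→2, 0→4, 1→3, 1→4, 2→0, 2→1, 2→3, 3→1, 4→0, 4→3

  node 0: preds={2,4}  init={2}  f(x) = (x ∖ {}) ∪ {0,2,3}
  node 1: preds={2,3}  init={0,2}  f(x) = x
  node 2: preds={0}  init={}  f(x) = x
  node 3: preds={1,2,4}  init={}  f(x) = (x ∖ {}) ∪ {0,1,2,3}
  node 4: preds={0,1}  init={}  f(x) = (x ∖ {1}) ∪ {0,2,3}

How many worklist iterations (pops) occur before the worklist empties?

Iteration log — 9 steps:
  step 1. node 0  ⊔preds={}  new={0,2,3}  old={2}  +wl: 
  step 2. node 1  ⊔preds={}  new={0,2}  stable
  step 3. node 2  ⊔preds={0,2,3}  new={0,2,3}  old={}  +wl: 0,1
  step 4. node 3  ⊔preds={0,2,3}  new={0,1,2,3}  old={}  +wl: 
  step 5. node 4  ⊔preds={0,2,3}  new={0,2,3}  old={}  +wl: 3
  step 6. node 0  ⊔preds={0,2,3}  new={0,2,3}  stable
  step 7. node 1  ⊔preds={0,1,2,3}  new={0,1,2,3}  old={0,2}  +wl: 4
  step 8. node 3  ⊔preds={0,1,2,3}  new={0,1,2,3}  stable
  step 9. node 4  ⊔preds={0,1,2,3}  new={0,2,3}  stable

Least fixpoint reached:
  node 0: {0,2,3}
  node 1: {0,1,2,3}
  node 2: {0,2,3}
  node 3: {0,1,2,3}
  node 4: {0,2,3}

9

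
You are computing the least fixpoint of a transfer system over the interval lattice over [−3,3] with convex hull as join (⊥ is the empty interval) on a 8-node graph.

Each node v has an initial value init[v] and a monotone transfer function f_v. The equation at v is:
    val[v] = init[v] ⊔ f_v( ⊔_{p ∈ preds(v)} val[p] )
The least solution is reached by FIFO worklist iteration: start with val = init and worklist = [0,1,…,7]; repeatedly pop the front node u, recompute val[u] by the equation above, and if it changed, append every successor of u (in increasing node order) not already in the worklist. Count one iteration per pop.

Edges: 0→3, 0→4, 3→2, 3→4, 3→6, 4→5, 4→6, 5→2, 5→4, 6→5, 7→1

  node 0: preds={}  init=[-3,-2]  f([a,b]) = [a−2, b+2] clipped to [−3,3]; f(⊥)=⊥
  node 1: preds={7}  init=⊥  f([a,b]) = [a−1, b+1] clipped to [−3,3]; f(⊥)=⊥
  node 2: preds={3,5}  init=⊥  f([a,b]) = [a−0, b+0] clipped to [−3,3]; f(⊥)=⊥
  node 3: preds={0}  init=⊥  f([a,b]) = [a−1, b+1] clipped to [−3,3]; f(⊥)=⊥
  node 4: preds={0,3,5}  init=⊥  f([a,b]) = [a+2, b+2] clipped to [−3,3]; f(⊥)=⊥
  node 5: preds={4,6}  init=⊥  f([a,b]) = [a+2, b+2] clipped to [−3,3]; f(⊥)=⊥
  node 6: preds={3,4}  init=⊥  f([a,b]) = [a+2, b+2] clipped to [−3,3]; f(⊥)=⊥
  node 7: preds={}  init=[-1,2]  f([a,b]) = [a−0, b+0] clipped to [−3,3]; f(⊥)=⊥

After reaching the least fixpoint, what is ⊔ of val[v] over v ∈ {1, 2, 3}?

[-3,3]

Trace (12 dequeues):
  [1] u=0 | in ⊥ | out [-3,-2] | ==
  [2] u=1 | in [-1,2] | out [-2,3] | prev ⊥ | push {}
  [3] u=2 | in ⊥ | out ⊥ | ==
  [4] u=3 | in [-3,-2] | out [-3,-1] | prev ⊥ | push {2}
  [5] u=4 | in [-3,-1] | out [-1,1] | prev ⊥ | push {}
  [6] u=5 | in [-1,1] | out [1,3] | prev ⊥ | push {4}
  [7] u=6 | in [-3,1] | out [-1,3] | prev ⊥ | push {5}
  [8] u=7 | in ⊥ | out [-1,2] | ==
  [9] u=2 | in [-3,3] | out [-3,3] | prev ⊥ | push {}
  [10] u=4 | in [-3,3] | out [-1,3] | prev [-1,1] | push {6}
  [11] u=5 | in [-1,3] | out [1,3] | ==
  [12] u=6 | in [-3,3] | out [-1,3] | ==

Converged values:
  [0] [-3,-2]
  [1] [-2,3]
  [2] [-3,3]
  [3] [-3,-1]
  [4] [-1,3]
  [5] [1,3]
  [6] [-1,3]
  [7] [-1,2]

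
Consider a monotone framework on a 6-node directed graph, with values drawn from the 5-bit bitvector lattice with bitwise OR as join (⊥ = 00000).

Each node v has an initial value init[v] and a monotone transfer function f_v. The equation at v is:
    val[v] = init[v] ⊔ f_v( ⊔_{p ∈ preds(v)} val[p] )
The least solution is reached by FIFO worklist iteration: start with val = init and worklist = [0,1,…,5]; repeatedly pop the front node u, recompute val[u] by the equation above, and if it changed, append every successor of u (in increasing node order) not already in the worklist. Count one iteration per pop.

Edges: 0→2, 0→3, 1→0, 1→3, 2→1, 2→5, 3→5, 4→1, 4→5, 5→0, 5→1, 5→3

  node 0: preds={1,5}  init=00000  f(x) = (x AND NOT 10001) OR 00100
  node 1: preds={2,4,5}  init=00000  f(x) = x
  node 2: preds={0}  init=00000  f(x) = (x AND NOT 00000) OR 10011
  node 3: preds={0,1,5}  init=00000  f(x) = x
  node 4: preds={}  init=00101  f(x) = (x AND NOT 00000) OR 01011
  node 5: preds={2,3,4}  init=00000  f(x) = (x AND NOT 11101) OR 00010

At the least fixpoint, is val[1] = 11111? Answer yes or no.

Worklist (16 pops):
  #1 pop 0: in=00000 → 00100 (was 00000); enqueue []
  #2 pop 1: in=00101 → 00101 (was 00000); enqueue [0]
  #3 pop 2: in=00100 → 10111 (was 00000); enqueue [1]
  #4 pop 3: in=00101 → 00101 (was 00000); enqueue []
  #5 pop 4: in=00000 → 01111 (was 00101); enqueue []
  #6 pop 5: in=11111 → 00010 (was 00000); enqueue [3]
  #7 pop 0: in=00111 → 00110 (was 00100); enqueue [2]
  #8 pop 1: in=11111 → 11111 (was 00101); enqueue [0]
  #9 pop 3: in=11111 → 11111 (was 00101); enqueue [5]
  #10 pop 2: in=00110 → 10111 (no change)
  #11 pop 0: in=11111 → 01110 (was 00110); enqueue [2,3]
  #12 pop 5: in=11111 → 00010 (no change)
  #13 pop 2: in=01110 → 11111 (was 10111); enqueue [1,5]
  #14 pop 3: in=11111 → 11111 (no change)
  #15 pop 1: in=11111 → 11111 (no change)
  #16 pop 5: in=11111 → 00010 (no change)

Fixpoint:
  val[0] = 01110
  val[1] = 11111
  val[2] = 11111
  val[3] = 11111
  val[4] = 01111
  val[5] = 00010

yes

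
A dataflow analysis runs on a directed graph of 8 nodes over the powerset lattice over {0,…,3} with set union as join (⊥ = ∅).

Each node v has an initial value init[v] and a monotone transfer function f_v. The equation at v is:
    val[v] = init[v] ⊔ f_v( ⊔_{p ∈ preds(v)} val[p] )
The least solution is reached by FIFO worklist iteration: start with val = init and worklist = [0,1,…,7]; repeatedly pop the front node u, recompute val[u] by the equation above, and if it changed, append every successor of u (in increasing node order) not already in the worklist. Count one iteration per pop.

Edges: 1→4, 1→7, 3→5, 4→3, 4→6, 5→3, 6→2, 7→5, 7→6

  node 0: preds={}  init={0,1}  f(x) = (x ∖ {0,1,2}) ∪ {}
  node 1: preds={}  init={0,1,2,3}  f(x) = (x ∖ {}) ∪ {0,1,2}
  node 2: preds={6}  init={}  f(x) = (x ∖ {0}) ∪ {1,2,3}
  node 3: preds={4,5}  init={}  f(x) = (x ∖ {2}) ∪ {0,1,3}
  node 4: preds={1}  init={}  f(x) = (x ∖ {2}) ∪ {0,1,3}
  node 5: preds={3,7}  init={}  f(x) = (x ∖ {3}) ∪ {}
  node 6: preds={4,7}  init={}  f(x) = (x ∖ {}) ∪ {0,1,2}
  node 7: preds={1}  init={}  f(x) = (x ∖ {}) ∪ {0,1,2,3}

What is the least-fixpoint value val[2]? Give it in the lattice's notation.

Worklist (13 pops):
  #1 pop 0: in={} → {0,1} (no change)
  #2 pop 1: in={} → {0,1,2,3} (no change)
  #3 pop 2: in={} → {1,2,3} (was {}); enqueue []
  #4 pop 3: in={} → {0,1,3} (was {}); enqueue []
  #5 pop 4: in={0,1,2,3} → {0,1,3} (was {}); enqueue [3]
  #6 pop 5: in={0,1,3} → {0,1} (was {}); enqueue []
  #7 pop 6: in={0,1,3} → {0,1,2,3} (was {}); enqueue [2]
  #8 pop 7: in={0,1,2,3} → {0,1,2,3} (was {}); enqueue [5,6]
  #9 pop 3: in={0,1,3} → {0,1,3} (no change)
  #10 pop 2: in={0,1,2,3} → {1,2,3} (no change)
  #11 pop 5: in={0,1,2,3} → {0,1,2} (was {0,1}); enqueue [3]
  #12 pop 6: in={0,1,2,3} → {0,1,2,3} (no change)
  #13 pop 3: in={0,1,2,3} → {0,1,3} (no change)

Fixpoint:
  val[0] = {0,1}
  val[1] = {0,1,2,3}
  val[2] = {1,2,3}
  val[3] = {0,1,3}
  val[4] = {0,1,3}
  val[5] = {0,1,2}
  val[6] = {0,1,2,3}
  val[7] = {0,1,2,3}

{1,2,3}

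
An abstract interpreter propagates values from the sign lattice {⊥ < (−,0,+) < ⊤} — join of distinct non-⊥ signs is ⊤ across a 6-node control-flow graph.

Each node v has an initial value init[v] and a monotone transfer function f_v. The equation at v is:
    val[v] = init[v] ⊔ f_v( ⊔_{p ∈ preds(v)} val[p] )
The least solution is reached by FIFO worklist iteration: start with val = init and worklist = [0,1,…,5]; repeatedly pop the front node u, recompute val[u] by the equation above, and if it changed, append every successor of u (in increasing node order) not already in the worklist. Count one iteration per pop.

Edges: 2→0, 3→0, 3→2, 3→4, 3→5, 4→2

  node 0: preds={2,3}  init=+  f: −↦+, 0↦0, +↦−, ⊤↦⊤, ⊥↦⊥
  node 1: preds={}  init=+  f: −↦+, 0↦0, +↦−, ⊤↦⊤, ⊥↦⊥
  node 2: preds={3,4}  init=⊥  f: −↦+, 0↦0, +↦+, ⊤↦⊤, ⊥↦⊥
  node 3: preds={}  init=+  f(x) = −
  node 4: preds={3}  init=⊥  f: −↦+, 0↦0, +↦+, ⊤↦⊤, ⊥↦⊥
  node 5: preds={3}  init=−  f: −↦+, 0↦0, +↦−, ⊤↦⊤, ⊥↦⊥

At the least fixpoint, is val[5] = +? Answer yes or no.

Trace (9 dequeues):
  [1] u=0 | in + | out ⊤ | prev + | push {}
  [2] u=1 | in ⊥ | out + | ==
  [3] u=2 | in + | out + | prev ⊥ | push {0}
  [4] u=3 | in ⊥ | out ⊤ | prev + | push {2}
  [5] u=4 | in ⊤ | out ⊤ | prev ⊥ | push {}
  [6] u=5 | in ⊤ | out ⊤ | prev − | push {}
  [7] u=0 | in ⊤ | out ⊤ | ==
  [8] u=2 | in ⊤ | out ⊤ | prev + | push {0}
  [9] u=0 | in ⊤ | out ⊤ | ==

Converged values:
  [0] ⊤
  [1] +
  [2] ⊤
  [3] ⊤
  [4] ⊤
  [5] ⊤

no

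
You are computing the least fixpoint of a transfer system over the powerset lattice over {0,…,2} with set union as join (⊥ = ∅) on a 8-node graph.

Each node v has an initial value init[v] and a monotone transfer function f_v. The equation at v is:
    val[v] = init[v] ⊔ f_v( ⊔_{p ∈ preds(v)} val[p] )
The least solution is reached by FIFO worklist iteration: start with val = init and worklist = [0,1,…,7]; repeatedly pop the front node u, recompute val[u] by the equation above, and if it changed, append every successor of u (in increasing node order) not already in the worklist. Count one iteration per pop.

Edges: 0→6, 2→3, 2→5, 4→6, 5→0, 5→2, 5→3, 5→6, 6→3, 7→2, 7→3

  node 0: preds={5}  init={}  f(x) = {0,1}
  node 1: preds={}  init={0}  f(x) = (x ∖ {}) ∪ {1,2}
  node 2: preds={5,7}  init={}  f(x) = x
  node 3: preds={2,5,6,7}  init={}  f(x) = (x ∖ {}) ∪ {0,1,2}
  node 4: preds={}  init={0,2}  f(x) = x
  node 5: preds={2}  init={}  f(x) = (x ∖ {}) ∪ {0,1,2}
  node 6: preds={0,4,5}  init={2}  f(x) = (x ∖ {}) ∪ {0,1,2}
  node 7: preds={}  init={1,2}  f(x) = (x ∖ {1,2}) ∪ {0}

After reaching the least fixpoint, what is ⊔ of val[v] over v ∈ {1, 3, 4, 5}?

Iteration log — 12 steps:
  step 1. node 0  ⊔preds={}  new={0,1}  old={}  +wl: 
  step 2. node 1  ⊔preds={}  new={0,1,2}  old={0}  +wl: 
  step 3. node 2  ⊔preds={1,2}  new={1,2}  old={}  +wl: 
  step 4. node 3  ⊔preds={1,2}  new={0,1,2}  old={}  +wl: 
  step 5. node 4  ⊔preds={}  new={0,2}  stable
  step 6. node 5  ⊔preds={1,2}  new={0,1,2}  old={}  +wl: 0,2,3
  step 7. node 6  ⊔preds={0,1,2}  new={0,1,2}  old={2}  +wl: 
  step 8. node 7  ⊔preds={}  new={0,1,2}  old={1,2}  +wl: 
  step 9. node 0  ⊔preds={0,1,2}  new={0,1}  stable
  step 10. node 2  ⊔preds={0,1,2}  new={0,1,2}  old={1,2}  +wl: 5
  step 11. node 3  ⊔preds={0,1,2}  new={0,1,2}  stable
  step 12. node 5  ⊔preds={0,1,2}  new={0,1,2}  stable

Least fixpoint reached:
  node 0: {0,1}
  node 1: {0,1,2}
  node 2: {0,1,2}
  node 3: {0,1,2}
  node 4: {0,2}
  node 5: {0,1,2}
  node 6: {0,1,2}
  node 7: {0,1,2}

{0,1,2}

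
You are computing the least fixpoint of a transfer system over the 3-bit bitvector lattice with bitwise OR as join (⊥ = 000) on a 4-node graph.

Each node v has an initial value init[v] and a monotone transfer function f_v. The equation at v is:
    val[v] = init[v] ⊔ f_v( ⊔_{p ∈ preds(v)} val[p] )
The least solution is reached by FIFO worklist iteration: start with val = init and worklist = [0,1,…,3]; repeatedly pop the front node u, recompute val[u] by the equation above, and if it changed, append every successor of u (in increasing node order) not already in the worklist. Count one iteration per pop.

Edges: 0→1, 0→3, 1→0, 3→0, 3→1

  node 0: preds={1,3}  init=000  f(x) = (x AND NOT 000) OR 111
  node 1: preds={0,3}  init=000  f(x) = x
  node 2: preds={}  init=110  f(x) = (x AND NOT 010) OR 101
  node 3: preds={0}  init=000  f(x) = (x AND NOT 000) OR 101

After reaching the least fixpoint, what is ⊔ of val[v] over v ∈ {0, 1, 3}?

Worklist (6 pops):
  #1 pop 0: in=000 → 111 (was 000); enqueue []
  #2 pop 1: in=111 → 111 (was 000); enqueue [0]
  #3 pop 2: in=000 → 111 (was 110); enqueue []
  #4 pop 3: in=111 → 111 (was 000); enqueue [1]
  #5 pop 0: in=111 → 111 (no change)
  #6 pop 1: in=111 → 111 (no change)

Fixpoint:
  val[0] = 111
  val[1] = 111
  val[2] = 111
  val[3] = 111

111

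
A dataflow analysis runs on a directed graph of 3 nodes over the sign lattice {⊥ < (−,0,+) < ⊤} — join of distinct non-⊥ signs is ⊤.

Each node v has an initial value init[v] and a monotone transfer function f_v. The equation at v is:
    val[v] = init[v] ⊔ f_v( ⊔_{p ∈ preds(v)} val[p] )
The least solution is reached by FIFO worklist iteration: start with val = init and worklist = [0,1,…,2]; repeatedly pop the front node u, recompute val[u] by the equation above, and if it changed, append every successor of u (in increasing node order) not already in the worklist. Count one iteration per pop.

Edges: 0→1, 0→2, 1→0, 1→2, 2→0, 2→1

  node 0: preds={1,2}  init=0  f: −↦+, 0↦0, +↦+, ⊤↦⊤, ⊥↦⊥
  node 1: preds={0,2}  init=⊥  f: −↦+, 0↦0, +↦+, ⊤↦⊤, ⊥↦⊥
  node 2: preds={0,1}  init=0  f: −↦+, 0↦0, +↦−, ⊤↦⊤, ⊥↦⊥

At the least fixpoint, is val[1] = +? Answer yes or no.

Iteration log — 4 steps:
  step 1. node 0  ⊔preds=0  new=0  stable
  step 2. node 1  ⊔preds=0  new=0  old=⊥  +wl: 0
  step 3. node 2  ⊔preds=0  new=0  stable
  step 4. node 0  ⊔preds=0  new=0  stable

Least fixpoint reached:
  node 0: 0
  node 1: 0
  node 2: 0

no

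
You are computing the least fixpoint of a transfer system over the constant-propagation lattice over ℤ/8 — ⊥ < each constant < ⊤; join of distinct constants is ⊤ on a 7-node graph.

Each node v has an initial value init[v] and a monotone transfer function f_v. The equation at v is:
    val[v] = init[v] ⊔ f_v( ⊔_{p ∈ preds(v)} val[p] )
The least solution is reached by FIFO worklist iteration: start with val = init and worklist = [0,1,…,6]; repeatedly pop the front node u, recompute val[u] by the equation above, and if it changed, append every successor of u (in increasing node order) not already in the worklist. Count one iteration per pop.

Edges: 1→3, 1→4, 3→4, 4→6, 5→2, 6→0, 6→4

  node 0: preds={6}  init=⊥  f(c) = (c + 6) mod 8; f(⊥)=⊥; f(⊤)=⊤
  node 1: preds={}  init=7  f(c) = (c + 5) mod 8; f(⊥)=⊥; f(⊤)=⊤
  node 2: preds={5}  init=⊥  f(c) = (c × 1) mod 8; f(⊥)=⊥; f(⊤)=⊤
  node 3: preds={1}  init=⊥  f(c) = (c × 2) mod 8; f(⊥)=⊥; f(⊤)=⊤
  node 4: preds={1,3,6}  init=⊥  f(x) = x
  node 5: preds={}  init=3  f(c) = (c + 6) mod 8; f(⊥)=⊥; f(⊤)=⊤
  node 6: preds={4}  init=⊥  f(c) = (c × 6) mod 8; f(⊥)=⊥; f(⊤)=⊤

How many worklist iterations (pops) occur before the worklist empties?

9

Iteration log — 9 steps:
  step 1. node 0  ⊔preds=⊥  new=⊥  stable
  step 2. node 1  ⊔preds=⊥  new=7  stable
  step 3. node 2  ⊔preds=3  new=3  old=⊥  +wl: 
  step 4. node 3  ⊔preds=7  new=6  old=⊥  +wl: 
  step 5. node 4  ⊔preds=⊤  new=⊤  old=⊥  +wl: 
  step 6. node 5  ⊔preds=⊥  new=3  stable
  step 7. node 6  ⊔preds=⊤  new=⊤  old=⊥  +wl: 0,4
  step 8. node 0  ⊔preds=⊤  new=⊤  old=⊥  +wl: 
  step 9. node 4  ⊔preds=⊤  new=⊤  stable

Least fixpoint reached:
  node 0: ⊤
  node 1: 7
  node 2: 3
  node 3: 6
  node 4: ⊤
  node 5: 3
  node 6: ⊤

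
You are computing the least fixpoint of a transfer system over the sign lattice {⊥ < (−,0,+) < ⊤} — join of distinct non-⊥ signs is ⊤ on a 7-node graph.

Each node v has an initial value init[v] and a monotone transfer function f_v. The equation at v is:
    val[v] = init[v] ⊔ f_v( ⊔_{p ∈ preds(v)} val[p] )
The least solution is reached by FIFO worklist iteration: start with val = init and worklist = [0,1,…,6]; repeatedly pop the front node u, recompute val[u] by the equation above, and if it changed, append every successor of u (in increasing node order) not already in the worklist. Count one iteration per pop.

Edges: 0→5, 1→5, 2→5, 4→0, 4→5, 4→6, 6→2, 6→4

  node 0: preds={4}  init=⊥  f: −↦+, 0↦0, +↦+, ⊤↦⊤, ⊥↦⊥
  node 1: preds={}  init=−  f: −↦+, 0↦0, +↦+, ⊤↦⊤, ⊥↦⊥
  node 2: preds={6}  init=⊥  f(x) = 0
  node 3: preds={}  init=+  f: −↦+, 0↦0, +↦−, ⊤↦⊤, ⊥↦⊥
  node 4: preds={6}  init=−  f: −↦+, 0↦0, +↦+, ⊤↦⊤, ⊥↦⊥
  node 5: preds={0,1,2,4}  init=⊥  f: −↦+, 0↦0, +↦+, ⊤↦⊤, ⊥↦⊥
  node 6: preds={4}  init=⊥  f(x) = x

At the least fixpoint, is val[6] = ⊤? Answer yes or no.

Iteration log — 14 steps:
  step 1. node 0  ⊔preds=−  new=+  old=⊥  +wl: 
  step 2. node 1  ⊔preds=⊥  new=−  stable
  step 3. node 2  ⊔preds=⊥  new=0  old=⊥  +wl: 
  step 4. node 3  ⊔preds=⊥  new=+  stable
  step 5. node 4  ⊔preds=⊥  new=−  stable
  step 6. node 5  ⊔preds=⊤  new=⊤  old=⊥  +wl: 
  step 7. node 6  ⊔preds=−  new=−  old=⊥  +wl: 2,4
  step 8. node 2  ⊔preds=−  new=0  stable
  step 9. node 4  ⊔preds=−  new=⊤  old=−  +wl: 0,5,6
  step 10. node 0  ⊔preds=⊤  new=⊤  old=+  +wl: 
  step 11. node 5  ⊔preds=⊤  new=⊤  stable
  step 12. node 6  ⊔preds=⊤  new=⊤  old=−  +wl: 2,4
  step 13. node 2  ⊔preds=⊤  new=0  stable
  step 14. node 4  ⊔preds=⊤  new=⊤  stable

Least fixpoint reached:
  node 0: ⊤
  node 1: −
  node 2: 0
  node 3: +
  node 4: ⊤
  node 5: ⊤
  node 6: ⊤

yes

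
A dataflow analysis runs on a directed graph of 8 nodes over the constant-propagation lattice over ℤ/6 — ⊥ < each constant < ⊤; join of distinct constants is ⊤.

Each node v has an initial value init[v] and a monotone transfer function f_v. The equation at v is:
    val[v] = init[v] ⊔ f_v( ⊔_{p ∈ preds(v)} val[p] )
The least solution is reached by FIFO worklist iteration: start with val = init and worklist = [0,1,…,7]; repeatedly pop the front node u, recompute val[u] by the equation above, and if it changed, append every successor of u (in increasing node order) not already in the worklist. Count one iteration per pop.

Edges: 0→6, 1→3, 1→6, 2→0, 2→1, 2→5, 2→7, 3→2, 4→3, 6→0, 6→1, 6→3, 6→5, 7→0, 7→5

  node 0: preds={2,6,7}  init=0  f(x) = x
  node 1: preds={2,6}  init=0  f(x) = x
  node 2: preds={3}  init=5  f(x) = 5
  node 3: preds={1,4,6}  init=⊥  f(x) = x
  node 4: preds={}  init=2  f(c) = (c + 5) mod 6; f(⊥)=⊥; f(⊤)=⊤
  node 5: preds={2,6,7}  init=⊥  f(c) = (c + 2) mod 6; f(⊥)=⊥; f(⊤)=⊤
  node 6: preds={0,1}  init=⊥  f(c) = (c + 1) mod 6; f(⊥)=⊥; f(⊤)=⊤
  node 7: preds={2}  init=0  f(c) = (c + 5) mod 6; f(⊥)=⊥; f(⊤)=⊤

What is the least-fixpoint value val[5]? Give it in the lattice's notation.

⊤

Iteration log — 13 steps:
  step 1. node 0  ⊔preds=⊤  new=⊤  old=0  +wl: 
  step 2. node 1  ⊔preds=5  new=⊤  old=0  +wl: 
  step 3. node 2  ⊔preds=⊥  new=5  stable
  step 4. node 3  ⊔preds=⊤  new=⊤  old=⊥  +wl: 2
  step 5. node 4  ⊔preds=⊥  new=2  stable
  step 6. node 5  ⊔preds=⊤  new=⊤  old=⊥  +wl: 
  step 7. node 6  ⊔preds=⊤  new=⊤  old=⊥  +wl: 0,1,3,5
  step 8. node 7  ⊔preds=5  new=⊤  old=0  +wl: 
  step 9. node 2  ⊔preds=⊤  new=5  stable
  step 10. node 0  ⊔preds=⊤  new=⊤  stable
  step 11. node 1  ⊔preds=⊤  new=⊤  stable
  step 12. node 3  ⊔preds=⊤  new=⊤  stable
  step 13. node 5  ⊔preds=⊤  new=⊤  stable

Least fixpoint reached:
  node 0: ⊤
  node 1: ⊤
  node 2: 5
  node 3: ⊤
  node 4: 2
  node 5: ⊤
  node 6: ⊤
  node 7: ⊤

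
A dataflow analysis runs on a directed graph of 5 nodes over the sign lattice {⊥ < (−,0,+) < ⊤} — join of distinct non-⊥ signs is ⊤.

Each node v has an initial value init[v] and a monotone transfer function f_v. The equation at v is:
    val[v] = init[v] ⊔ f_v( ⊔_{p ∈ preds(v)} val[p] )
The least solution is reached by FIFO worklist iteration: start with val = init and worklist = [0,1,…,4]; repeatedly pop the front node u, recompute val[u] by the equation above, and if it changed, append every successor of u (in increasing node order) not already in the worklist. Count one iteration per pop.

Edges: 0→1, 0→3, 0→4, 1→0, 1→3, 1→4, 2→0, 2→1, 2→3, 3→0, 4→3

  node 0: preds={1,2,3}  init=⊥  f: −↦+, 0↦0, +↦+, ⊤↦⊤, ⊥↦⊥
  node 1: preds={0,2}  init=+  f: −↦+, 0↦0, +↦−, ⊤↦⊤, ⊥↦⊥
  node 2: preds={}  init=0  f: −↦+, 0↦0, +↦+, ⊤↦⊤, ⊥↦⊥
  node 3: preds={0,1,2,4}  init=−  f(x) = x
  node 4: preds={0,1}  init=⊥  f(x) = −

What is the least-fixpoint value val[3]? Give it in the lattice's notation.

Worklist (7 pops):
  #1 pop 0: in=⊤ → ⊤ (was ⊥); enqueue []
  #2 pop 1: in=⊤ → ⊤ (was +); enqueue [0]
  #3 pop 2: in=⊥ → 0 (no change)
  #4 pop 3: in=⊤ → ⊤ (was −); enqueue []
  #5 pop 4: in=⊤ → − (was ⊥); enqueue [3]
  #6 pop 0: in=⊤ → ⊤ (no change)
  #7 pop 3: in=⊤ → ⊤ (no change)

Fixpoint:
  val[0] = ⊤
  val[1] = ⊤
  val[2] = 0
  val[3] = ⊤
  val[4] = −

⊤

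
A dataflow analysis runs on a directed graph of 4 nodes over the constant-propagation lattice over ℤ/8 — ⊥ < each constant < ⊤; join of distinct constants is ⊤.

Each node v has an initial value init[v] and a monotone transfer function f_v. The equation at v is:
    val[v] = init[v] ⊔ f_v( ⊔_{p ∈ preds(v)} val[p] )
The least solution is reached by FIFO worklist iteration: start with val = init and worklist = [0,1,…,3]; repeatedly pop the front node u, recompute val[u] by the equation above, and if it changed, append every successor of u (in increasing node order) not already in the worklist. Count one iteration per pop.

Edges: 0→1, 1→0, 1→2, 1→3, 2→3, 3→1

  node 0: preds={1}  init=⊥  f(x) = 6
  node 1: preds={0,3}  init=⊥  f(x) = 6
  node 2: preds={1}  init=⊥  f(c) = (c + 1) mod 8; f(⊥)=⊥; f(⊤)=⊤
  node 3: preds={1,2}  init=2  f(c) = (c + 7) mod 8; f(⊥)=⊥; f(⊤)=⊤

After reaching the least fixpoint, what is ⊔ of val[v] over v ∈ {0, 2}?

Trace (6 dequeues):
  [1] u=0 | in ⊥ | out 6 | prev ⊥ | push {}
  [2] u=1 | in ⊤ | out 6 | prev ⊥ | push {0}
  [3] u=2 | in 6 | out 7 | prev ⊥ | push {}
  [4] u=3 | in ⊤ | out ⊤ | prev 2 | push {1}
  [5] u=0 | in 6 | out 6 | ==
  [6] u=1 | in ⊤ | out 6 | ==

Converged values:
  [0] 6
  [1] 6
  [2] 7
  [3] ⊤

⊤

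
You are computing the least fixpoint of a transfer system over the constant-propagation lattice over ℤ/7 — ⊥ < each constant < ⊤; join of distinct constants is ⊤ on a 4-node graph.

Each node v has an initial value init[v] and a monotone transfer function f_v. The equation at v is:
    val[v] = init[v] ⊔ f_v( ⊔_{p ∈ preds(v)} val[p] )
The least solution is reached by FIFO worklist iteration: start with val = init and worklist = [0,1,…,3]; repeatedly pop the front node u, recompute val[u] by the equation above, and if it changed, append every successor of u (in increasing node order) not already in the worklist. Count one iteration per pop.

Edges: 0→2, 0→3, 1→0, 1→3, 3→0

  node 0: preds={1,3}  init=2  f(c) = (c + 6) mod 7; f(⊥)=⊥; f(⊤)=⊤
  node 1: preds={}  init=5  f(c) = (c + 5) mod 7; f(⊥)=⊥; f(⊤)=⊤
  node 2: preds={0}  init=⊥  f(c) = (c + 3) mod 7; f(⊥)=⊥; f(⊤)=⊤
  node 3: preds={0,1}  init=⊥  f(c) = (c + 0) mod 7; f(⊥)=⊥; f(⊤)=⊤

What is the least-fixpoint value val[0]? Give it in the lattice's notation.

Trace (5 dequeues):
  [1] u=0 | in 5 | out ⊤ | prev 2 | push {}
  [2] u=1 | in ⊥ | out 5 | ==
  [3] u=2 | in ⊤ | out ⊤ | prev ⊥ | push {}
  [4] u=3 | in ⊤ | out ⊤ | prev ⊥ | push {0}
  [5] u=0 | in ⊤ | out ⊤ | ==

Converged values:
  [0] ⊤
  [1] 5
  [2] ⊤
  [3] ⊤

⊤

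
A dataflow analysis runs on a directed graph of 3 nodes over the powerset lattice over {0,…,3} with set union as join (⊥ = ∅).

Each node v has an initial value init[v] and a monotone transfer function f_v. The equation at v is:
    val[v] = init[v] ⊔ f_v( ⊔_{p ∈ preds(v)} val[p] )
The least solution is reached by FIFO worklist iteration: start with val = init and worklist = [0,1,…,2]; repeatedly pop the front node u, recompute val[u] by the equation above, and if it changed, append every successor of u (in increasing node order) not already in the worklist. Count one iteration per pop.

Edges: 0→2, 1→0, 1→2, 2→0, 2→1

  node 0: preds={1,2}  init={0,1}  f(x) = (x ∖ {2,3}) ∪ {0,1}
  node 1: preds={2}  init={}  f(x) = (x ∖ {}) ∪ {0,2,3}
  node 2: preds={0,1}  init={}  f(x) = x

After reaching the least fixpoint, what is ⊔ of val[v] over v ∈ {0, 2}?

{0,1,2,3}

Worklist (7 pops):
  #1 pop 0: in={} → {0,1} (no change)
  #2 pop 1: in={} → {0,2,3} (was {}); enqueue [0]
  #3 pop 2: in={0,1,2,3} → {0,1,2,3} (was {}); enqueue [1]
  #4 pop 0: in={0,1,2,3} → {0,1} (no change)
  #5 pop 1: in={0,1,2,3} → {0,1,2,3} (was {0,2,3}); enqueue [0,2]
  #6 pop 0: in={0,1,2,3} → {0,1} (no change)
  #7 pop 2: in={0,1,2,3} → {0,1,2,3} (no change)

Fixpoint:
  val[0] = {0,1}
  val[1] = {0,1,2,3}
  val[2] = {0,1,2,3}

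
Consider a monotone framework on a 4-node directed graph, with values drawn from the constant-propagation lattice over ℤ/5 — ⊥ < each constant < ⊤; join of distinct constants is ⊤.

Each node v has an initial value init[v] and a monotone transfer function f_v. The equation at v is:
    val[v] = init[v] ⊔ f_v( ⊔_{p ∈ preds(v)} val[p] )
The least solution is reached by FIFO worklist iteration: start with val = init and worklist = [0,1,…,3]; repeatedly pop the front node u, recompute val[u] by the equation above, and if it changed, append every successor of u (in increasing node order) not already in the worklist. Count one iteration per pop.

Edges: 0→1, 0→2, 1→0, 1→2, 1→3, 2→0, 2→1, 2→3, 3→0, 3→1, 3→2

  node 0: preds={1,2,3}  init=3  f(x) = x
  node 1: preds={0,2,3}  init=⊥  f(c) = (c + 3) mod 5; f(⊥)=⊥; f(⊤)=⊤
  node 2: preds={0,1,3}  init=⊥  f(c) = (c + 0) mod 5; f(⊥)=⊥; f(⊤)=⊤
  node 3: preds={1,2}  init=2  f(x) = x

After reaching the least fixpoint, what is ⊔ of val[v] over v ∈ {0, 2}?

⊤

Worklist (7 pops):
  #1 pop 0: in=2 → ⊤ (was 3); enqueue []
  #2 pop 1: in=⊤ → ⊤ (was ⊥); enqueue [0]
  #3 pop 2: in=⊤ → ⊤ (was ⊥); enqueue [1]
  #4 pop 3: in=⊤ → ⊤ (was 2); enqueue [2]
  #5 pop 0: in=⊤ → ⊤ (no change)
  #6 pop 1: in=⊤ → ⊤ (no change)
  #7 pop 2: in=⊤ → ⊤ (no change)

Fixpoint:
  val[0] = ⊤
  val[1] = ⊤
  val[2] = ⊤
  val[3] = ⊤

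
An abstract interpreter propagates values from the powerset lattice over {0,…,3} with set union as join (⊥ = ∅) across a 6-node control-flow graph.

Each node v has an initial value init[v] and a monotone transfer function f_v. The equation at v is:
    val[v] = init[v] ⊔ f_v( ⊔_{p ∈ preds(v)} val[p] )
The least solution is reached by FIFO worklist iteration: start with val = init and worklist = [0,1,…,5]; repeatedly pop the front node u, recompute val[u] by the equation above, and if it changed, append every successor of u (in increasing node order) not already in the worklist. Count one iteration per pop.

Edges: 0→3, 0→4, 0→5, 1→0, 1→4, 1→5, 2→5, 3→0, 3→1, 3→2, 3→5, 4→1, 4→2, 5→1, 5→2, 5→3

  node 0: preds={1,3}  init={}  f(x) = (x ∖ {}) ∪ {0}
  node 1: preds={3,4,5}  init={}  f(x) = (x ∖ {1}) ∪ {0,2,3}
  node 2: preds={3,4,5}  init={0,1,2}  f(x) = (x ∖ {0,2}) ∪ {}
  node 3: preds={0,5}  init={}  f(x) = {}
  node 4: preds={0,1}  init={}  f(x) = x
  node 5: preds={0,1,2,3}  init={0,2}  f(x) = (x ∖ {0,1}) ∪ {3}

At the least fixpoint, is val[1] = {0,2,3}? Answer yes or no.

yes

Iteration log — 12 steps:
  step 1. node 0  ⊔preds={}  new={0}  old={}  +wl: 
  step 2. node 1  ⊔preds={0,2}  new={0,2,3}  old={}  +wl: 0
  step 3. node 2  ⊔preds={0,2}  new={0,1,2}  stable
  step 4. node 3  ⊔preds={0,2}  new={}  stable
  step 5. node 4  ⊔preds={0,2,3}  new={0,2,3}  old={}  +wl: 1,2
  step 6. node 5  ⊔preds={0,1,2,3}  new={0,2,3}  old={0,2}  +wl: 3
  step 7. node 0  ⊔preds={0,2,3}  new={0,2,3}  old={0}  +wl: 4,5
  step 8. node 1  ⊔preds={0,2,3}  new={0,2,3}  stable
  step 9. node 2  ⊔preds={0,2,3}  new={0,1,2,3}  old={0,1,2}  +wl: 
  step 10. node 3  ⊔preds={0,2,3}  new={}  stable
  step 11. node 4  ⊔preds={0,2,3}  new={0,2,3}  stable
  step 12. node 5  ⊔preds={0,1,2,3}  new={0,2,3}  stable

Least fixpoint reached:
  node 0: {0,2,3}
  node 1: {0,2,3}
  node 2: {0,1,2,3}
  node 3: {}
  node 4: {0,2,3}
  node 5: {0,2,3}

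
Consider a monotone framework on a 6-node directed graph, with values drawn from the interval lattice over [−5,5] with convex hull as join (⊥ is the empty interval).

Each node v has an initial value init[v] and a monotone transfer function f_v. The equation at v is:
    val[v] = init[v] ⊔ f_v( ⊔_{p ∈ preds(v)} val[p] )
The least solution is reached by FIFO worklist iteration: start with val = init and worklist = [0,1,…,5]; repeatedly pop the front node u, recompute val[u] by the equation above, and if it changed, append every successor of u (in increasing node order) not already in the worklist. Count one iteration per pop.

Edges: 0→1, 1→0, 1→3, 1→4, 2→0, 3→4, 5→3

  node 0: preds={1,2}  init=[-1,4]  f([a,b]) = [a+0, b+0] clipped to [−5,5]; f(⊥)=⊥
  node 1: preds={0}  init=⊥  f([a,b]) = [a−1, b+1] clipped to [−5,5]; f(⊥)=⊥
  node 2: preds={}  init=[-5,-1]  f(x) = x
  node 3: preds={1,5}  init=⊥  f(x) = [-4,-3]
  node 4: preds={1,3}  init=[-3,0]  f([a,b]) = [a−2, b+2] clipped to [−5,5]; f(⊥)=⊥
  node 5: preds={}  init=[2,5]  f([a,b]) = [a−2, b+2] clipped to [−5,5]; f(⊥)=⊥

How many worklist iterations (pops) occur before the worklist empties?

8

Trace (8 dequeues):
  [1] u=0 | in [-5,-1] | out [-5,4] | prev [-1,4] | push {}
  [2] u=1 | in [-5,4] | out [-5,5] | prev ⊥ | push {0}
  [3] u=2 | in ⊥ | out [-5,-1] | ==
  [4] u=3 | in [-5,5] | out [-4,-3] | prev ⊥ | push {}
  [5] u=4 | in [-5,5] | out [-5,5] | prev [-3,0] | push {}
  [6] u=5 | in ⊥ | out [2,5] | ==
  [7] u=0 | in [-5,5] | out [-5,5] | prev [-5,4] | push {1}
  [8] u=1 | in [-5,5] | out [-5,5] | ==

Converged values:
  [0] [-5,5]
  [1] [-5,5]
  [2] [-5,-1]
  [3] [-4,-3]
  [4] [-5,5]
  [5] [2,5]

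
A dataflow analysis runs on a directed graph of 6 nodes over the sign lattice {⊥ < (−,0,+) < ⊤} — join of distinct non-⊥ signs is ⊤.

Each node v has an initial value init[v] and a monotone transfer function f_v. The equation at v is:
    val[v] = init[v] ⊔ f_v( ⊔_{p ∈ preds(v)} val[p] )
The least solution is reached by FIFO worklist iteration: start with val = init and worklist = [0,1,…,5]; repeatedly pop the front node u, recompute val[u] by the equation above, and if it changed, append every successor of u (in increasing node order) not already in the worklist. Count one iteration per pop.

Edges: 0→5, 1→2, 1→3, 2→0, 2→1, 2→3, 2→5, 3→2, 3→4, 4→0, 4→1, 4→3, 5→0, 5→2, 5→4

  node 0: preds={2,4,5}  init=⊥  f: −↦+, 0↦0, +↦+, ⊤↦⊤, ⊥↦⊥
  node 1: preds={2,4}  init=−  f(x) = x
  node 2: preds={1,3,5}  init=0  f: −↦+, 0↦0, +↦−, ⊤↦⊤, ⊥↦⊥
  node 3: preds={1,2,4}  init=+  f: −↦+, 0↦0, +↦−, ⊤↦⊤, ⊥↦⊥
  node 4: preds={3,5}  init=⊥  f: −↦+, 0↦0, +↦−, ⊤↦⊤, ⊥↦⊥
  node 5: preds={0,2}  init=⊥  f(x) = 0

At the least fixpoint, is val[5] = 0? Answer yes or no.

Iteration log — 12 steps:
  step 1. node 0  ⊔preds=0  new=0  old=⊥  +wl: 
  step 2. node 1  ⊔preds=0  new=⊤  old=−  +wl: 
  step 3. node 2  ⊔preds=⊤  new=⊤  old=0  +wl: 0,1
  step 4. node 3  ⊔preds=⊤  new=⊤  old=+  +wl: 2
  step 5. node 4  ⊔preds=⊤  new=⊤  old=⊥  +wl: 3
  step 6. node 5  ⊔preds=⊤  new=0  old=⊥  +wl: 4
  step 7. node 0  ⊔preds=⊤  new=⊤  old=0  +wl: 5
  step 8. node 1  ⊔preds=⊤  new=⊤  stable
  step 9. node 2  ⊔preds=⊤  new=⊤  stable
  step 10. node 3  ⊔preds=⊤  new=⊤  stable
  step 11. node 4  ⊔preds=⊤  new=⊤  stable
  step 12. node 5  ⊔preds=⊤  new=0  stable

Least fixpoint reached:
  node 0: ⊤
  node 1: ⊤
  node 2: ⊤
  node 3: ⊤
  node 4: ⊤
  node 5: 0

yes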